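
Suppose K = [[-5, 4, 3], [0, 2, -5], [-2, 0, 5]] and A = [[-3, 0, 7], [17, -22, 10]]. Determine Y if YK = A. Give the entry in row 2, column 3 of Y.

4

K is on the right of Y, so right-multiply by K⁻¹: Y = AK⁻¹.
det K = 2; the adjugate gives K⁻¹ = [[5, -10, -13], [5, -19/2, -25/2], [2, -4, -5]].
Y = AK⁻¹ = [[-3, 0, 7], [17, -22, 10]] · [[5, -10, -13], [5, -19/2, -25/2], [2, -4, -5]] = [[-1, 2, 4], [-5, -1, 4]].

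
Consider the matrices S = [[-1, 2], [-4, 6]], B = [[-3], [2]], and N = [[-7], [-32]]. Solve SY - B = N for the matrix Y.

Y = [[0], [-5]]

SY = N + B = [[-10], [-30]].
Since S multiplies Y on the left, Y = S⁻¹(N + B).
det S = 2, so S⁻¹ = [[3, -1], [2, -1/2]].
Y = S⁻¹(N + B) = [[0], [-5]].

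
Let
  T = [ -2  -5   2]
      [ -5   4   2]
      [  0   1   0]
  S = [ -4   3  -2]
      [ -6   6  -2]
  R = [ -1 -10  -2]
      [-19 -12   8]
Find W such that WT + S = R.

WT = R − S = [[3, -13, 0], [-13, -18, 10]].
Since T sits to the right of W, W = (R − S)T⁻¹.
det T = -6, so T⁻¹ = [[1/3, -1/3, 3], [0, 0, 1], [5/6, -1/3, 11/2]].
W = (R − S)T⁻¹ = [[1, -1, -4], [4, 1, -2]].

W = [[1, -1, -4], [4, 1, -2]]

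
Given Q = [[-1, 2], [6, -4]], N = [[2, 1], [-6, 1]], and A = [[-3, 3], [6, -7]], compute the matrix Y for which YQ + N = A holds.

Y = [[-1, -1], [0, 2]]

YQ = A − N = [[-5, 2], [12, -8]].
Q is on the right of Y, so right-multiply by Q⁻¹: Y = (A − N)Q⁻¹.
det Q = -8; the adjugate gives Q⁻¹ = [[1/2, 1/4], [3/4, 1/8]].
Y = (A − N)Q⁻¹ = [[-1, -1], [0, 2]].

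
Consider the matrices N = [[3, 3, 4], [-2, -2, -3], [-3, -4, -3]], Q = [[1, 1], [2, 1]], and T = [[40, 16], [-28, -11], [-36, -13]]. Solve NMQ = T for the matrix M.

M = N⁻¹TQ⁻¹ (apply N⁻¹ on the left and Q⁻¹ on the right).
det N = -1; the adjugate gives N⁻¹ = [[6, 7, 1], [-3, -3, -1], [-2, -3, 0]].
Q has determinant -1; Q⁻¹ = [[-1, 1], [2, -1]].
N⁻¹T = [[8, 6], [0, -2], [4, 1]].
M = (N⁻¹T)Q⁻¹ = [[4, 2], [-4, 2], [-2, 3]].

M = [[4, 2], [-4, 2], [-2, 3]]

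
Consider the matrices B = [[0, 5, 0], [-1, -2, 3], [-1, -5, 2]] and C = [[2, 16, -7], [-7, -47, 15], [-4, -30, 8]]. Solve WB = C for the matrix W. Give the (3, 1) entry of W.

-2

Since B sits to the right of W, W = CB⁻¹.
det B = -5; the adjugate gives B⁻¹ = [[-11/5, 2, -3], [1/5, 0, 0], [-3/5, 1, -1]].
W = CB⁻¹ = [[2, 16, -7], [-7, -47, 15], [-4, -30, 8]] · [[-11/5, 2, -3], [1/5, 0, 0], [-3/5, 1, -1]] = [[3, -3, 1], [-3, 1, 6], [-2, 0, 4]].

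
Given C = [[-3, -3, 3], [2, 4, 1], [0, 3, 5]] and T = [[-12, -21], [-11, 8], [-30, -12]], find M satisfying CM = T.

C is on the left of M, so left-multiply by C⁻¹: M = C⁻¹T.
det C = -3, so C⁻¹ = [[-17/3, -8, 5], [10/3, 5, -3], [-2, -3, 2]].
M = C⁻¹T = [[-17/3, -8, 5], [10/3, 5, -3], [-2, -3, 2]] · [[-12, -21], [-11, 8], [-30, -12]] = [[6, -5], [-5, 6], [-3, -6]].

M = [[6, -5], [-5, 6], [-3, -6]]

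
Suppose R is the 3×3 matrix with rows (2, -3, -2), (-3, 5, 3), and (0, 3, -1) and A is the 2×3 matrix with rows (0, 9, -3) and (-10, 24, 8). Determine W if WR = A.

R is on the right of W, so right-multiply by R⁻¹: W = AR⁻¹.
det R = -1; the adjugate gives R⁻¹ = [[14, 9, -1], [3, 2, 0], [9, 6, -1]].
W = AR⁻¹ = [[0, 9, -3], [-10, 24, 8]] · [[14, 9, -1], [3, 2, 0], [9, 6, -1]] = [[0, 0, 3], [4, 6, 2]].

W = [[0, 0, 3], [4, 6, 2]]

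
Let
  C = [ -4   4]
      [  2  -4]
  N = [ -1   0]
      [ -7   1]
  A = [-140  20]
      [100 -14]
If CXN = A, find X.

Left-multiply by C⁻¹ and right-multiply by N⁻¹: X = C⁻¹AN⁻¹.
C has determinant 8; C⁻¹ = [[-1/2, -1/2], [-1/4, -1/2]].
det N = -1, so N⁻¹ = [[-1, 0], [-7, 1]].
C⁻¹A = [[20, -3], [-15, 2]].
X = (C⁻¹A)N⁻¹ = [[1, -3], [1, 2]].

X = [[1, -3], [1, 2]]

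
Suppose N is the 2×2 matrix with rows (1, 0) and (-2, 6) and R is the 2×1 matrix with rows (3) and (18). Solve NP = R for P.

P = [[3], [4]]

Left-multiplying both sides by N⁻¹ gives P = N⁻¹R.
det N = 6; the adjugate gives N⁻¹ = [[1, 0], [1/3, 1/6]].
P = N⁻¹R = [[1, 0], [1/3, 1/6]] · [[3], [18]] = [[3], [4]].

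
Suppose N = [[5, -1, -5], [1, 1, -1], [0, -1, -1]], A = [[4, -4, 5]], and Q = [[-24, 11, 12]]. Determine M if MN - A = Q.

M = [[-5, 5, 3]]

MN = Q + A = [[-20, 7, 17]].
Right-multiplying both sides by N⁻¹ gives M = (Q + A)N⁻¹.
N has determinant -6; N⁻¹ = [[1/3, -2/3, -1], [-1/6, 5/6, 0], [1/6, -5/6, -1]].
M = (Q + A)N⁻¹ = [[-5, 5, 3]].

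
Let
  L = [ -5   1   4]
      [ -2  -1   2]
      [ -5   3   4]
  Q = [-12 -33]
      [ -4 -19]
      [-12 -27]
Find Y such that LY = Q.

Left-multiplying both sides by L⁻¹ gives Y = L⁻¹Q.
det L = 4; the adjugate gives L⁻¹ = [[-5/2, 2, 3/2], [-1/2, 0, 1/2], [-11/4, 5/2, 7/4]].
Y = L⁻¹Q = [[-5/2, 2, 3/2], [-1/2, 0, 1/2], [-11/4, 5/2, 7/4]] · [[-12, -33], [-4, -19], [-12, -27]] = [[4, 4], [0, 3], [2, -4]].

Y = [[4, 4], [0, 3], [2, -4]]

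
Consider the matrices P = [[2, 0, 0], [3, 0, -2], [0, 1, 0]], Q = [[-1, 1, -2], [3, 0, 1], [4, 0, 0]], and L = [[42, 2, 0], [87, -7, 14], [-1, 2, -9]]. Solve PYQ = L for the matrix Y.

Y = P⁻¹LQ⁻¹ (apply P⁻¹ on the left and Q⁻¹ on the right).
det P = 4, so P⁻¹ = [[1/2, 0, 0], [0, 0, 1], [3/4, -1/2, 0]].
det Q = 4, so Q⁻¹ = [[0, 0, 1/4], [1, 2, -5/4], [0, 1, -3/4]].
P⁻¹L = [[21, 1, 0], [-1, 2, -9], [-12, 5, -7]].
Y = (P⁻¹L)Q⁻¹ = [[1, 2, 4], [2, -5, 4], [5, 3, -4]].

Y = [[1, 2, 4], [2, -5, 4], [5, 3, -4]]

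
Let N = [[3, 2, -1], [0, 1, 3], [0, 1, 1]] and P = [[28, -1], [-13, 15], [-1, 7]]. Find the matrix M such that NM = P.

M = [[4, -1], [5, 3], [-6, 4]]

Left-multiplying both sides by N⁻¹ gives M = N⁻¹P.
det N = -6; the adjugate gives N⁻¹ = [[1/3, 1/2, -7/6], [0, -1/2, 3/2], [0, 1/2, -1/2]].
M = N⁻¹P = [[1/3, 1/2, -7/6], [0, -1/2, 3/2], [0, 1/2, -1/2]] · [[28, -1], [-13, 15], [-1, 7]] = [[4, -1], [5, 3], [-6, 4]].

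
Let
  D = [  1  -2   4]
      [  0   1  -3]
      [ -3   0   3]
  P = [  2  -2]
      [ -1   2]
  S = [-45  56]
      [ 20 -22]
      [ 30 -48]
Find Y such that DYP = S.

Y = D⁻¹SP⁻¹ (apply D⁻¹ on the left and P⁻¹ on the right).
det D = -3, so D⁻¹ = [[-1, -2, -2/3], [-3, -5, -1], [-1, -2, -1/3]].
P has determinant 2; P⁻¹ = [[1, 1], [1/2, 1]].
D⁻¹S = [[-15, 20], [5, -10], [-5, 4]].
Y = (D⁻¹S)P⁻¹ = [[-5, 5], [0, -5], [-3, -1]].

Y = [[-5, 5], [0, -5], [-3, -1]]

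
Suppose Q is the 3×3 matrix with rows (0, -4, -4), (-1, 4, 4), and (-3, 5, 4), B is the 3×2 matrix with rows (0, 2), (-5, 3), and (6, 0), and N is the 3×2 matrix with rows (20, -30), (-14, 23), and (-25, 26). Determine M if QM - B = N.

M = [[-1, 2], [-2, 4], [-3, 3]]

QM = N + B = [[20, -28], [-19, 26], [-19, 26]].
Left-multiplying both sides by Q⁻¹ gives M = Q⁻¹(N + B).
det Q = 4, so Q⁻¹ = [[-1, -1, 0], [-2, -3, 1], [7/4, 3, -1]].
M = Q⁻¹(N + B) = [[-1, 2], [-2, 4], [-3, 3]].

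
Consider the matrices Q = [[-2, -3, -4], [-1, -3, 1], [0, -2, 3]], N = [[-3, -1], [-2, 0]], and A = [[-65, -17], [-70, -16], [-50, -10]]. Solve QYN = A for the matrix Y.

Y = Q⁻¹AN⁻¹ (apply Q⁻¹ on the left and N⁻¹ on the right).
det Q = -3; the adjugate gives Q⁻¹ = [[7/3, -17/3, 5], [-1, 2, -2], [-2/3, 4/3, -1]].
det N = -2; the adjugate gives N⁻¹ = [[0, -1/2], [-1, 3/2]].
Q⁻¹A = [[-5, 1], [25, 5], [0, 0]].
Y = (Q⁻¹A)N⁻¹ = [[-1, 4], [-5, -5], [0, 0]].

Y = [[-1, 4], [-5, -5], [0, 0]]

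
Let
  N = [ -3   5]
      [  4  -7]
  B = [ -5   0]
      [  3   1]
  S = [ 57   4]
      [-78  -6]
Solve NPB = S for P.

P = N⁻¹SB⁻¹ (apply N⁻¹ on the left and B⁻¹ on the right).
det N = 1; the adjugate gives N⁻¹ = [[-7, -5], [-4, -3]].
det B = -5; the adjugate gives B⁻¹ = [[-1/5, 0], [3/5, 1]].
N⁻¹S = [[-9, 2], [6, 2]].
P = (N⁻¹S)B⁻¹ = [[3, 2], [0, 2]].

P = [[3, 2], [0, 2]]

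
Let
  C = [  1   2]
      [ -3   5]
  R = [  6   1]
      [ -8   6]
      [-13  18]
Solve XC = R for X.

X = [[3, -1], [-2, 2], [-1, 4]]

Right-multiplying both sides by C⁻¹ gives X = RC⁻¹.
det C = 11; the adjugate gives C⁻¹ = [[5/11, -2/11], [3/11, 1/11]].
X = RC⁻¹ = [[6, 1], [-8, 6], [-13, 18]] · [[5/11, -2/11], [3/11, 1/11]] = [[3, -1], [-2, 2], [-1, 4]].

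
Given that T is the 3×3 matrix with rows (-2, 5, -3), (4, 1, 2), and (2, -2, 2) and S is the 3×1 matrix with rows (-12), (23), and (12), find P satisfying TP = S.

P = [[4], [1], [3]]

Left-multiplying both sides by T⁻¹ gives P = T⁻¹S.
T has determinant -2; T⁻¹ = [[-3, 2, -13/2], [2, -1, 4], [5, -3, 11]].
P = T⁻¹S = [[-3, 2, -13/2], [2, -1, 4], [5, -3, 11]] · [[-12], [23], [12]] = [[4], [1], [3]].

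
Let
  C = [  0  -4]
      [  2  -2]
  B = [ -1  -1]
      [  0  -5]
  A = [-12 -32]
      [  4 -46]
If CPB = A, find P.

Left-multiply by C⁻¹ and right-multiply by B⁻¹: P = C⁻¹AB⁻¹.
C has determinant 8; C⁻¹ = [[-1/4, 1/2], [-1/4, 0]].
B has determinant 5; B⁻¹ = [[-1, 1/5], [0, -1/5]].
C⁻¹A = [[5, -15], [3, 8]].
P = (C⁻¹A)B⁻¹ = [[-5, 4], [-3, -1]].

P = [[-5, 4], [-3, -1]]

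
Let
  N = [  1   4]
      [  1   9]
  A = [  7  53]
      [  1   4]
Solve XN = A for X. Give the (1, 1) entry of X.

2

N is on the right of X, so right-multiply by N⁻¹: X = AN⁻¹.
N has determinant 5; N⁻¹ = [[9/5, -4/5], [-1/5, 1/5]].
X = AN⁻¹ = [[7, 53], [1, 4]] · [[9/5, -4/5], [-1/5, 1/5]] = [[2, 5], [1, 0]].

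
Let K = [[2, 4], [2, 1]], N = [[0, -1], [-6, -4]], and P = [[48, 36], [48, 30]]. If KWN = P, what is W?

W = [[2, -4], [-2, 0]]

Isolating W: multiply by K⁻¹ from the left and N⁻¹ from the right, so W = K⁻¹PN⁻¹.
det K = -6; the adjugate gives K⁻¹ = [[-1/6, 2/3], [1/3, -1/3]].
det N = -6; the adjugate gives N⁻¹ = [[2/3, -1/6], [-1, 0]].
K⁻¹P = [[24, 14], [0, 2]].
W = (K⁻¹P)N⁻¹ = [[2, -4], [-2, 0]].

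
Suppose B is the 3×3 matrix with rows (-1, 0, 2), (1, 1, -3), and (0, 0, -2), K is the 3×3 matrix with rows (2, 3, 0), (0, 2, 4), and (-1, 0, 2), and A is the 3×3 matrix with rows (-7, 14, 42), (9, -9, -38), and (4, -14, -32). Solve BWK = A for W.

W = B⁻¹AK⁻¹ (apply B⁻¹ on the left and K⁻¹ on the right).
det B = 2, so B⁻¹ = [[-1, 0, -1], [1, 1, -1/2], [0, 0, -1/2]].
det K = -4, so K⁻¹ = [[-1, 3/2, -3], [1, -1, 2], [-1/2, 3/4, -1]].
B⁻¹A = [[3, 0, -10], [0, 12, 20], [-2, 7, 16]].
W = (B⁻¹A)K⁻¹ = [[2, -3, 1], [2, 3, 4], [1, 2, 4]].

W = [[2, -3, 1], [2, 3, 4], [1, 2, 4]]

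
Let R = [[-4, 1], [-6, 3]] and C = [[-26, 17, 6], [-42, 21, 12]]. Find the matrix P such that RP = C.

Left-multiplying both sides by R⁻¹ gives P = R⁻¹C.
R has determinant -6; R⁻¹ = [[-1/2, 1/6], [-1, 2/3]].
P = R⁻¹C = [[-1/2, 1/6], [-1, 2/3]] · [[-26, 17, 6], [-42, 21, 12]] = [[6, -5, -1], [-2, -3, 2]].

P = [[6, -5, -1], [-2, -3, 2]]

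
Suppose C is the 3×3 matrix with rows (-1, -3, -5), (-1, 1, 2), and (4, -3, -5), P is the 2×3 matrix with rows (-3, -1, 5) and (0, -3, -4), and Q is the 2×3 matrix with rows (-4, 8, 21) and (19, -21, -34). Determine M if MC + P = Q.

M = [[-2, 3, 0], [1, 0, 5]]

MC = Q − P = [[-1, 9, 16], [19, -18, -30]].
Right-multiplying both sides by C⁻¹ gives M = (Q − P)C⁻¹.
C has determinant -5; C⁻¹ = [[-1/5, 0, 1/5], [-3/5, -5, -7/5], [1/5, 3, 4/5]].
M = (Q − P)C⁻¹ = [[-2, 3, 0], [1, 0, 5]].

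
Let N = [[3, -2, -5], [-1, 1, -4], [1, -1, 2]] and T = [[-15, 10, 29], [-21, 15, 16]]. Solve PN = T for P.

P = [[-5, -2, -2], [-6, 4, 1]]

Right-multiplying both sides by N⁻¹ gives P = TN⁻¹.
N has determinant -2; N⁻¹ = [[1, -9/2, -13/2], [1, -11/2, -17/2], [0, -1/2, -1/2]].
P = TN⁻¹ = [[-15, 10, 29], [-21, 15, 16]] · [[1, -9/2, -13/2], [1, -11/2, -17/2], [0, -1/2, -1/2]] = [[-5, -2, -2], [-6, 4, 1]].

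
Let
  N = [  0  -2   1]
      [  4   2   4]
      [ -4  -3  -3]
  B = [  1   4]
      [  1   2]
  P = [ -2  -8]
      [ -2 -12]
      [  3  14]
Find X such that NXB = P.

X = [[-4, -2], [2, 1], [2, 2]]

Isolating X: multiply by N⁻¹ from the left and B⁻¹ from the right, so X = N⁻¹PB⁻¹.
N has determinant 4; N⁻¹ = [[3/2, -9/4, -5/2], [-1, 1, 1], [-1, 2, 2]].
det B = -2, so B⁻¹ = [[-1, 2], [1/2, -1/2]].
N⁻¹P = [[-6, -20], [3, 10], [4, 12]].
X = (N⁻¹P)B⁻¹ = [[-4, -2], [2, 1], [2, 2]].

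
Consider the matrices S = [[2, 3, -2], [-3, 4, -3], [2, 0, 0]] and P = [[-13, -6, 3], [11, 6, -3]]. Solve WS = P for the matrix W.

W = [[-6, 3, 4], [6, -3, -5]]

S is on the right of W, so right-multiply by S⁻¹: W = PS⁻¹.
det S = -2; the adjugate gives S⁻¹ = [[0, 0, 1/2], [3, -2, -6], [4, -3, -17/2]].
W = PS⁻¹ = [[-13, -6, 3], [11, 6, -3]] · [[0, 0, 1/2], [3, -2, -6], [4, -3, -17/2]] = [[-6, 3, 4], [6, -3, -5]].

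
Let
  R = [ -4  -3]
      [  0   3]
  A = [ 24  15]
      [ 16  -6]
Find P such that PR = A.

P = [[-6, -1], [-4, -6]]

Right-multiplying both sides by R⁻¹ gives P = AR⁻¹.
det R = -12; the adjugate gives R⁻¹ = [[-1/4, -1/4], [0, 1/3]].
P = AR⁻¹ = [[24, 15], [16, -6]] · [[-1/4, -1/4], [0, 1/3]] = [[-6, -1], [-4, -6]].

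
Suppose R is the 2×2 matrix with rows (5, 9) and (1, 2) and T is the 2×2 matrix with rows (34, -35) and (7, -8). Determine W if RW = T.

W = [[5, 2], [1, -5]]

Since R multiplies W on the left, W = R⁻¹T.
det R = 1, so R⁻¹ = [[2, -9], [-1, 5]].
W = R⁻¹T = [[2, -9], [-1, 5]] · [[34, -35], [7, -8]] = [[5, 2], [1, -5]].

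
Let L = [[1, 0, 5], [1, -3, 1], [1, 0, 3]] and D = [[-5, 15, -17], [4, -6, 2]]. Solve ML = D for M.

M = [[-6, -5, 6], [-3, 2, 5]]

Since L sits to the right of M, M = DL⁻¹.
det L = 6; the adjugate gives L⁻¹ = [[-3/2, 0, 5/2], [-1/3, -1/3, 2/3], [1/2, 0, -1/2]].
M = DL⁻¹ = [[-5, 15, -17], [4, -6, 2]] · [[-3/2, 0, 5/2], [-1/3, -1/3, 2/3], [1/2, 0, -1/2]] = [[-6, -5, 6], [-3, 2, 5]].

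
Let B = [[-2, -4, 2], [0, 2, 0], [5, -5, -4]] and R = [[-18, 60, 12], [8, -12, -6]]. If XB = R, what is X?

B is on the right of X, so right-multiply by B⁻¹: X = RB⁻¹.
det B = -4; the adjugate gives B⁻¹ = [[2, 13/2, 1], [0, 1/2, 0], [5/2, 15/2, 1]].
X = RB⁻¹ = [[-18, 60, 12], [8, -12, -6]] · [[2, 13/2, 1], [0, 1/2, 0], [5/2, 15/2, 1]] = [[-6, 3, -6], [1, 1, 2]].

X = [[-6, 3, -6], [1, 1, 2]]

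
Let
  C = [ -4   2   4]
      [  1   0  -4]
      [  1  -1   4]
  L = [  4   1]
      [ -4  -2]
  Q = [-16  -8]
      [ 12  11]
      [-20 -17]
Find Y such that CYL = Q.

Left-multiply by C⁻¹ and right-multiply by L⁻¹: Y = C⁻¹QL⁻¹.
C has determinant -4; C⁻¹ = [[1, 3, 2], [2, 5, 3], [1/4, 1/2, 1/2]].
det L = -4; the adjugate gives L⁻¹ = [[1/2, 1/4], [-1, -1]].
C⁻¹Q = [[-20, -9], [-32, -12], [-8, -5]].
Y = (C⁻¹Q)L⁻¹ = [[-1, 4], [-4, 4], [1, 3]].

Y = [[-1, 4], [-4, 4], [1, 3]]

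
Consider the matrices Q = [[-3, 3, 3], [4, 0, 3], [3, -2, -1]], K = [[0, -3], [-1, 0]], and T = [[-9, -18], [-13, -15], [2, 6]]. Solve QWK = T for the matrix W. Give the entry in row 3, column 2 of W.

Isolating W: multiply by Q⁻¹ from the left and K⁻¹ from the right, so W = Q⁻¹TK⁻¹.
det Q = -3, so Q⁻¹ = [[-2, 1, -3], [-13/3, 2, -7], [8/3, -1, 4]].
det K = -3; the adjugate gives K⁻¹ = [[0, -1], [-1/3, 0]].
Q⁻¹T = [[-1, 3], [-1, 6], [-3, -9]].
W = (Q⁻¹T)K⁻¹ = [[-1, 1], [-2, 1], [3, 3]].

3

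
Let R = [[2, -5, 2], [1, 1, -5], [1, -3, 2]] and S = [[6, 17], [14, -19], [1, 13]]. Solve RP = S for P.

Left-multiplying both sides by R⁻¹ gives P = R⁻¹S.
det R = 1; the adjugate gives R⁻¹ = [[-13, 4, 23], [-7, 2, 12], [-4, 1, 7]].
P = R⁻¹S = [[-13, 4, 23], [-7, 2, 12], [-4, 1, 7]] · [[6, 17], [14, -19], [1, 13]] = [[1, 2], [-2, -1], [-3, 4]].

P = [[1, 2], [-2, -1], [-3, 4]]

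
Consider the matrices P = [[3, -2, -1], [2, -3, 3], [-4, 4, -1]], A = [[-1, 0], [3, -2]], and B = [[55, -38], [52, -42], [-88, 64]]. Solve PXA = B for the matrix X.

X = [[4, 3], [3, -5], [4, 0]]

Left-multiply by P⁻¹ and right-multiply by A⁻¹: X = P⁻¹BA⁻¹.
det P = -3; the adjugate gives P⁻¹ = [[3, 2, 3], [10/3, 7/3, 11/3], [4/3, 4/3, 5/3]].
det A = 2, so A⁻¹ = [[-1, 0], [-3/2, -1/2]].
P⁻¹B = [[5, -6], [-18, 10], [-4, 0]].
X = (P⁻¹B)A⁻¹ = [[4, 3], [3, -5], [4, 0]].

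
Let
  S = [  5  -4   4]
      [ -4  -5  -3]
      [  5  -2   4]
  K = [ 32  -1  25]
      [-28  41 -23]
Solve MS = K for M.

M = [[4, -3, 0], [-5, -3, -3]]

Since S sits to the right of M, M = KS⁻¹.
S has determinant -2; S⁻¹ = [[13, -4, -16], [-1/2, 0, 1/2], [-33/2, 5, 41/2]].
M = KS⁻¹ = [[32, -1, 25], [-28, 41, -23]] · [[13, -4, -16], [-1/2, 0, 1/2], [-33/2, 5, 41/2]] = [[4, -3, 0], [-5, -3, -3]].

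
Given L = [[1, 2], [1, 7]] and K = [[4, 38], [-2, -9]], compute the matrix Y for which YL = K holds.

L is on the right of Y, so right-multiply by L⁻¹: Y = KL⁻¹.
det L = 5, so L⁻¹ = [[7/5, -2/5], [-1/5, 1/5]].
Y = KL⁻¹ = [[4, 38], [-2, -9]] · [[7/5, -2/5], [-1/5, 1/5]] = [[-2, 6], [-1, -1]].

Y = [[-2, 6], [-1, -1]]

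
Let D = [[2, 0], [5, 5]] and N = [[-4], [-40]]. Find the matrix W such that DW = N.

W = [[-2], [-6]]

D is on the left of W, so left-multiply by D⁻¹: W = D⁻¹N.
D has determinant 10; D⁻¹ = [[1/2, 0], [-1/2, 1/5]].
W = D⁻¹N = [[1/2, 0], [-1/2, 1/5]] · [[-4], [-40]] = [[-2], [-6]].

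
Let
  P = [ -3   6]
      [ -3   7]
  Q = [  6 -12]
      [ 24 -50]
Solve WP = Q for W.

W = [[-2, 0], [-6, -2]]

Since P sits to the right of W, W = QP⁻¹.
det P = -3, so P⁻¹ = [[-7/3, 2], [-1, 1]].
W = QP⁻¹ = [[6, -12], [24, -50]] · [[-7/3, 2], [-1, 1]] = [[-2, 0], [-6, -2]].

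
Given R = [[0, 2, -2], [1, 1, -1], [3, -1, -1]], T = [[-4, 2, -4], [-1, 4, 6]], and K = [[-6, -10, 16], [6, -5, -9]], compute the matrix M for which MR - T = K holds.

M = [[-3, -4, -2], [1, -1, 2]]

MR = K + T = [[-10, -8, 12], [5, -1, -3]].
R is on the right of M, so right-multiply by R⁻¹: M = (K + T)R⁻¹.
det R = 4; the adjugate gives R⁻¹ = [[-1/2, 1, 0], [-1/2, 3/2, -1/2], [-1, 3/2, -1/2]].
M = (K + T)R⁻¹ = [[-3, -4, -2], [1, -1, 2]].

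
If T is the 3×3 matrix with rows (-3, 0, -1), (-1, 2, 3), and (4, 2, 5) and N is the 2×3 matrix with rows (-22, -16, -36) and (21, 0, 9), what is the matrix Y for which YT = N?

Since T sits to the right of Y, Y = NT⁻¹.
det T = -2; the adjugate gives T⁻¹ = [[-2, 1, -1], [-17/2, 11/2, -5], [5, -3, 3]].
Y = NT⁻¹ = [[-22, -16, -36], [21, 0, 9]] · [[-2, 1, -1], [-17/2, 11/2, -5], [5, -3, 3]] = [[0, -2, -6], [3, -6, 6]].

Y = [[0, -2, -6], [3, -6, 6]]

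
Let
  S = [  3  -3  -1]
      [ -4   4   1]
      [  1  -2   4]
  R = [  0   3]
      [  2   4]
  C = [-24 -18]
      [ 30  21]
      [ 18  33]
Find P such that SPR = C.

P = [[3, -3], [0, 0], [-1, 3]]

Isolating P: multiply by S⁻¹ from the left and R⁻¹ from the right, so P = S⁻¹CR⁻¹.
det S = -1, so S⁻¹ = [[-18, -14, -1], [-17, -13, -1], [-4, -3, 0]].
det R = -6, so R⁻¹ = [[-2/3, 1/2], [1/3, 0]].
S⁻¹C = [[-6, -3], [0, 0], [6, 9]].
P = (S⁻¹C)R⁻¹ = [[3, -3], [0, 0], [-1, 3]].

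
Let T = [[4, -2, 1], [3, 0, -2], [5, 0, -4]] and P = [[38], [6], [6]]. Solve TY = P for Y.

Since T multiplies Y on the left, Y = T⁻¹P.
det T = -4; the adjugate gives T⁻¹ = [[0, 2, -1], [-1/2, 21/4, -11/4], [0, 5/2, -3/2]].
Y = T⁻¹P = [[0, 2, -1], [-1/2, 21/4, -11/4], [0, 5/2, -3/2]] · [[38], [6], [6]] = [[6], [-4], [6]].

Y = [[6], [-4], [6]]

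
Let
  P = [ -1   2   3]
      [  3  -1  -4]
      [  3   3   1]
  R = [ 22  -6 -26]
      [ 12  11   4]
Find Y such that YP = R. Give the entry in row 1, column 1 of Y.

P is on the right of Y, so right-multiply by P⁻¹: Y = RP⁻¹.
P has determinant -5; P⁻¹ = [[-11/5, -7/5, 1], [3, 2, -1], [-12/5, -9/5, 1]].
Y = RP⁻¹ = [[22, -6, -26], [12, 11, 4]] · [[-11/5, -7/5, 1], [3, 2, -1], [-12/5, -9/5, 1]] = [[-4, 4, 2], [-3, -2, 5]].

-4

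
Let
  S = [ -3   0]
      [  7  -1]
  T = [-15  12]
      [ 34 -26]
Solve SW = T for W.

W = [[5, -4], [1, -2]]

S is on the left of W, so left-multiply by S⁻¹: W = S⁻¹T.
S has determinant 3; S⁻¹ = [[-1/3, 0], [-7/3, -1]].
W = S⁻¹T = [[-1/3, 0], [-7/3, -1]] · [[-15, 12], [34, -26]] = [[5, -4], [1, -2]].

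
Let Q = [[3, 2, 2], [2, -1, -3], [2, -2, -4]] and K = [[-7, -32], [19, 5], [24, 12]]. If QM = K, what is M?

M = [[1, -6], [1, -2], [-6, -5]]

Left-multiplying both sides by Q⁻¹ gives M = Q⁻¹K.
Q has determinant -6; Q⁻¹ = [[1/3, -2/3, 2/3], [-1/3, 8/3, -13/6], [1/3, -5/3, 7/6]].
M = Q⁻¹K = [[1/3, -2/3, 2/3], [-1/3, 8/3, -13/6], [1/3, -5/3, 7/6]] · [[-7, -32], [19, 5], [24, 12]] = [[1, -6], [1, -2], [-6, -5]].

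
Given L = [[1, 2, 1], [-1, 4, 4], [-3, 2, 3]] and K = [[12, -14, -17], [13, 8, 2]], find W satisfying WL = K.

W = [[-1, -1, -4], [0, 5, -6]]

Right-multiplying both sides by L⁻¹ gives W = KL⁻¹.
L has determinant -4; L⁻¹ = [[-1, 1, -1], [9/4, -3/2, 5/4], [-5/2, 2, -3/2]].
W = KL⁻¹ = [[12, -14, -17], [13, 8, 2]] · [[-1, 1, -1], [9/4, -3/2, 5/4], [-5/2, 2, -3/2]] = [[-1, -1, -4], [0, 5, -6]].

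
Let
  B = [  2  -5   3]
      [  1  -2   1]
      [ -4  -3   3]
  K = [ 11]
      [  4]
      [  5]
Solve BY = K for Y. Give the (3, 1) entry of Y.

3

Since B multiplies Y on the left, Y = B⁻¹K.
det B = -4; the adjugate gives B⁻¹ = [[3/4, -3/2, -1/4], [7/4, -9/2, -1/4], [11/4, -13/2, -1/4]].
Y = B⁻¹K = [[3/4, -3/2, -1/4], [7/4, -9/2, -1/4], [11/4, -13/2, -1/4]] · [[11], [4], [5]] = [[1], [0], [3]].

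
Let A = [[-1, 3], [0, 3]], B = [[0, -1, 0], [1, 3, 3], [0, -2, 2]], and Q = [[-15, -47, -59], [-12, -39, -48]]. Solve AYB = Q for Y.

Y = [[-1, 3, 1], [5, -4, -2]]

Isolating Y: multiply by A⁻¹ from the left and B⁻¹ from the right, so Y = A⁻¹QB⁻¹.
det A = -3, so A⁻¹ = [[-1, 1], [0, 1/3]].
B has determinant 2; B⁻¹ = [[6, 1, -3/2], [-1, 0, 0], [-1, 0, 1/2]].
A⁻¹Q = [[3, 8, 11], [-4, -13, -16]].
Y = (A⁻¹Q)B⁻¹ = [[-1, 3, 1], [5, -4, -2]].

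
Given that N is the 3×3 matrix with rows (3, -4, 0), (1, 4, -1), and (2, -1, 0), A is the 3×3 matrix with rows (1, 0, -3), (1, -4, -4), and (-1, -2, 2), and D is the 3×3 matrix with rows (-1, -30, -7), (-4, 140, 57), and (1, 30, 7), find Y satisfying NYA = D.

Isolating Y: multiply by N⁻¹ from the left and A⁻¹ from the right, so Y = N⁻¹DA⁻¹.
det N = 5, so N⁻¹ = [[-1/5, 0, 4/5], [-2/5, 0, 3/5], [-9/5, -1, 16/5]].
det A = 2; the adjugate gives A⁻¹ = [[-8, 3, -6], [1, -1/2, 1/2], [-3, 1, -2]].
N⁻¹D = [[1, 30, 7], [1, 30, 7], [9, 10, -22]].
Y = (N⁻¹D)A⁻¹ = [[1, -5, -5], [1, -5, -5], [4, 0, -5]].

Y = [[1, -5, -5], [1, -5, -5], [4, 0, -5]]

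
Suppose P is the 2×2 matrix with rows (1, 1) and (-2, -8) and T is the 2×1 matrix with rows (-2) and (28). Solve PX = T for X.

Since P multiplies X on the left, X = P⁻¹T.
det P = -6, so P⁻¹ = [[4/3, 1/6], [-1/3, -1/6]].
X = P⁻¹T = [[4/3, 1/6], [-1/3, -1/6]] · [[-2], [28]] = [[2], [-4]].

X = [[2], [-4]]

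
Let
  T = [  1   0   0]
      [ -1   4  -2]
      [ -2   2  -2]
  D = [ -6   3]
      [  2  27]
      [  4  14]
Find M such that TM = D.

Left-multiplying both sides by T⁻¹ gives M = T⁻¹D.
det T = -4, so T⁻¹ = [[1, 0, 0], [-1/2, 1/2, -1/2], [-3/2, 1/2, -1]].
M = T⁻¹D = [[1, 0, 0], [-1/2, 1/2, -1/2], [-3/2, 1/2, -1]] · [[-6, 3], [2, 27], [4, 14]] = [[-6, 3], [2, 5], [6, -5]].

M = [[-6, 3], [2, 5], [6, -5]]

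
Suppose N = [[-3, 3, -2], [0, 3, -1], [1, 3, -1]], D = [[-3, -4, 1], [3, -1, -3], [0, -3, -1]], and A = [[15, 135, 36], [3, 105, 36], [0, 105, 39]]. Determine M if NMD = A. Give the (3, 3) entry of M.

2

Isolating M: multiply by N⁻¹ from the left and D⁻¹ from the right, so M = N⁻¹AD⁻¹.
det N = 3; the adjugate gives N⁻¹ = [[0, -1, 1], [-1/3, 5/3, -1], [-1, 4, -3]].
D has determinant 3; D⁻¹ = [[-8/3, -7/3, 13/3], [1, 1, -2], [-3, -3, 5]].
N⁻¹A = [[-3, 0, 3], [0, 25, 9], [-3, -30, -9]].
M = (N⁻¹A)D⁻¹ = [[-1, -2, 2], [-2, -2, -5], [5, 4, 2]].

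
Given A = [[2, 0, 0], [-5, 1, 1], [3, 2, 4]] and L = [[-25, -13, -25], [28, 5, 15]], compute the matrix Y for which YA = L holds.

Y = [[-6, -1, -6], [-6, -5, 5]]

Since A sits to the right of Y, Y = LA⁻¹.
det A = 4; the adjugate gives A⁻¹ = [[1/2, 0, 0], [23/4, 2, -1/2], [-13/4, -1, 1/2]].
Y = LA⁻¹ = [[-25, -13, -25], [28, 5, 15]] · [[1/2, 0, 0], [23/4, 2, -1/2], [-13/4, -1, 1/2]] = [[-6, -1, -6], [-6, -5, 5]].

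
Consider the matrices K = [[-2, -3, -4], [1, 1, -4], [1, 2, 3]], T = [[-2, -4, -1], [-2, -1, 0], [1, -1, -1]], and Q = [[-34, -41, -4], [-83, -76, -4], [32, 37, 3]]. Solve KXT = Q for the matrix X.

X = [[5, -2, -5], [-2, 5, 2], [-4, -3, 3]]

Isolating X: multiply by K⁻¹ from the left and T⁻¹ from the right, so X = K⁻¹QT⁻¹.
det K = -5; the adjugate gives K⁻¹ = [[-11/5, -1/5, -16/5], [7/5, 2/5, 12/5], [-1/5, -1/5, -1/5]].
det T = 3; the adjugate gives T⁻¹ = [[1/3, -1, -1/3], [-2/3, 1, 2/3], [1, -2, -2]].
K⁻¹Q = [[-11, -13, 0], [-4, 1, 0], [17, 16, 1]].
X = (K⁻¹Q)T⁻¹ = [[5, -2, -5], [-2, 5, 2], [-4, -3, 3]].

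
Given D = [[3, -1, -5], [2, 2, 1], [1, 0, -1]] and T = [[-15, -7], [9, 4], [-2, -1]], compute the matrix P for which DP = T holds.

D is on the left of P, so left-multiply by D⁻¹: P = D⁻¹T.
D has determinant 1; D⁻¹ = [[-2, -1, 9], [3, 2, -13], [-2, -1, 8]].
P = D⁻¹T = [[-2, -1, 9], [3, 2, -13], [-2, -1, 8]] · [[-15, -7], [9, 4], [-2, -1]] = [[3, 1], [-1, 0], [5, 2]].

P = [[3, 1], [-1, 0], [5, 2]]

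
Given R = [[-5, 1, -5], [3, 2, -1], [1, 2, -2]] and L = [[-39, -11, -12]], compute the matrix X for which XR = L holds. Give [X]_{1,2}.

R is on the right of X, so right-multiply by R⁻¹: X = LR⁻¹.
det R = -5, so R⁻¹ = [[2/5, 8/5, -9/5], [-1, -3, 4], [-4/5, -11/5, 13/5]].
X = LR⁻¹ = [[-39, -11, -12]] · [[2/5, 8/5, -9/5], [-1, -3, 4], [-4/5, -11/5, 13/5]] = [[5, -3, -5]].

-3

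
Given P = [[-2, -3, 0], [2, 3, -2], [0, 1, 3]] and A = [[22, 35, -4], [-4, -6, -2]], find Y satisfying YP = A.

Y = [[-6, 5, 2], [3, 1, 0]]

Right-multiplying both sides by P⁻¹ gives Y = AP⁻¹.
det P = -4; the adjugate gives P⁻¹ = [[-11/4, -9/4, -3/2], [3/2, 3/2, 1], [-1/2, -1/2, 0]].
Y = AP⁻¹ = [[22, 35, -4], [-4, -6, -2]] · [[-11/4, -9/4, -3/2], [3/2, 3/2, 1], [-1/2, -1/2, 0]] = [[-6, 5, 2], [3, 1, 0]].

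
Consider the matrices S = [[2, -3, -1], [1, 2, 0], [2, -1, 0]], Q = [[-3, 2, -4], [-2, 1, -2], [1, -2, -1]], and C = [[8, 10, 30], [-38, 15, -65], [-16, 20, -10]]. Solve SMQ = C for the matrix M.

M = [[5, -1, -1], [4, 2, 4], [0, -2, -4]]

M = S⁻¹CQ⁻¹ (apply S⁻¹ on the left and Q⁻¹ on the right).
det S = 5; the adjugate gives S⁻¹ = [[0, 1/5, 2/5], [0, 2/5, -1/5], [-1, -4/5, 7/5]].
det Q = -5; the adjugate gives Q⁻¹ = [[1, -2, 0], [4/5, -7/5, -2/5], [-3/5, 4/5, -1/5]].
S⁻¹C = [[-14, 11, -17], [-12, 2, -24], [0, 6, 8]].
M = (S⁻¹C)Q⁻¹ = [[5, -1, -1], [4, 2, 4], [0, -2, -4]].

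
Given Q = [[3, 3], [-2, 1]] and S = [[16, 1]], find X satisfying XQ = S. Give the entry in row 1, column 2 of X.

Since Q sits to the right of X, X = SQ⁻¹.
det Q = 9, so Q⁻¹ = [[1/9, -1/3], [2/9, 1/3]].
X = SQ⁻¹ = [[16, 1]] · [[1/9, -1/3], [2/9, 1/3]] = [[2, -5]].

-5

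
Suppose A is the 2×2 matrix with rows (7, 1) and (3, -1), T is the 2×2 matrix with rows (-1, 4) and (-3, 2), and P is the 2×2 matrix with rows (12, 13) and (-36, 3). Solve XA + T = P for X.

X = [[4, -5], [-3, -4]]

XA = P − T = [[13, 9], [-33, 1]].
A is on the right of X, so right-multiply by A⁻¹: X = (P − T)A⁻¹.
A has determinant -10; A⁻¹ = [[1/10, 1/10], [3/10, -7/10]].
X = (P − T)A⁻¹ = [[4, -5], [-3, -4]].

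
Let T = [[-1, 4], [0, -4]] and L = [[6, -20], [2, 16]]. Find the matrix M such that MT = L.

Right-multiplying both sides by T⁻¹ gives M = LT⁻¹.
det T = 4; the adjugate gives T⁻¹ = [[-1, -1], [0, -1/4]].
M = LT⁻¹ = [[6, -20], [2, 16]] · [[-1, -1], [0, -1/4]] = [[-6, -1], [-2, -6]].

M = [[-6, -1], [-2, -6]]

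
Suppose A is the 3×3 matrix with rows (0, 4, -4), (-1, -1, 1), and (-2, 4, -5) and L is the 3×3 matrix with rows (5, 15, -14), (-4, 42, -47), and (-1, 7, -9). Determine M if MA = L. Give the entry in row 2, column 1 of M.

Since A sits to the right of M, M = LA⁻¹.
A has determinant -4; A⁻¹ = [[-1/4, -1, 0], [7/4, 2, -1], [3/2, 2, -1]].
M = LA⁻¹ = [[5, 15, -14], [-4, 42, -47], [-1, 7, -9]] · [[-1/4, -1, 0], [7/4, 2, -1], [3/2, 2, -1]] = [[4, -3, -1], [4, -6, 5], [-1, -3, 2]].

4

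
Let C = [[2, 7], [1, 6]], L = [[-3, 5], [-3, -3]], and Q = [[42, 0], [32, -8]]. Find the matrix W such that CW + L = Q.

CW = Q − L = [[45, -5], [35, -5]].
C is on the left of W, so left-multiply by C⁻¹: W = C⁻¹(Q − L).
det C = 5; the adjugate gives C⁻¹ = [[6/5, -7/5], [-1/5, 2/5]].
W = C⁻¹(Q − L) = [[5, 1], [5, -1]].

W = [[5, 1], [5, -1]]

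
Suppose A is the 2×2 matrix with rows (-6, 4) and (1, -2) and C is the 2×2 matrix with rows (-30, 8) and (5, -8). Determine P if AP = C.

A is on the left of P, so left-multiply by A⁻¹: P = A⁻¹C.
A has determinant 8; A⁻¹ = [[-1/4, -1/2], [-1/8, -3/4]].
P = A⁻¹C = [[-1/4, -1/2], [-1/8, -3/4]] · [[-30, 8], [5, -8]] = [[5, 2], [0, 5]].

P = [[5, 2], [0, 5]]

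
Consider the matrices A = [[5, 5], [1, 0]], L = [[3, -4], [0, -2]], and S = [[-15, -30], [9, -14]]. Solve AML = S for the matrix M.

Isolating M: multiply by A⁻¹ from the left and L⁻¹ from the right, so M = A⁻¹SL⁻¹.
det A = -5, so A⁻¹ = [[0, 1], [1/5, -1]].
L has determinant -6; L⁻¹ = [[1/3, -2/3], [0, -1/2]].
A⁻¹S = [[9, -14], [-12, 8]].
M = (A⁻¹S)L⁻¹ = [[3, 1], [-4, 4]].

M = [[3, 1], [-4, 4]]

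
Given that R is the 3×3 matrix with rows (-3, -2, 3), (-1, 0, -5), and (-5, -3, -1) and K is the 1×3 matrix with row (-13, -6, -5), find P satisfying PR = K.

P = [[6, 5, -2]]

R is on the right of P, so right-multiply by R⁻¹: P = KR⁻¹.
R has determinant 6; R⁻¹ = [[-5/2, -11/6, 5/3], [4, 3, -3], [1/2, 1/6, -1/3]].
P = KR⁻¹ = [[-13, -6, -5]] · [[-5/2, -11/6, 5/3], [4, 3, -3], [1/2, 1/6, -1/3]] = [[6, 5, -2]].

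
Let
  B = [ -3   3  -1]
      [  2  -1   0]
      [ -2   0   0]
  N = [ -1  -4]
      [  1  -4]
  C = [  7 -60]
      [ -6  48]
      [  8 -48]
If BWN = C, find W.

W = B⁻¹CN⁻¹ (apply B⁻¹ on the left and N⁻¹ on the right).
det B = 2; the adjugate gives B⁻¹ = [[0, 0, -1/2], [0, -1, -1], [-1, -3, -3/2]].
N has determinant 8; N⁻¹ = [[-1/2, 1/2], [-1/8, -1/8]].
B⁻¹C = [[-4, 24], [-2, 0], [-1, -12]].
W = (B⁻¹C)N⁻¹ = [[-1, -5], [1, -1], [2, 1]].

W = [[-1, -5], [1, -1], [2, 1]]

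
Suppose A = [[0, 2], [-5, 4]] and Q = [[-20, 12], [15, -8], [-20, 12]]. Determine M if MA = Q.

Since A sits to the right of M, M = QA⁻¹.
det A = 10; the adjugate gives A⁻¹ = [[2/5, -1/5], [1/2, 0]].
M = QA⁻¹ = [[-20, 12], [15, -8], [-20, 12]] · [[2/5, -1/5], [1/2, 0]] = [[-2, 4], [2, -3], [-2, 4]].

M = [[-2, 4], [2, -3], [-2, 4]]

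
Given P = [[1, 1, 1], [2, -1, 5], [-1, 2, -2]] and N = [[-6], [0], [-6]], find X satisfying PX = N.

P is on the left of X, so left-multiply by P⁻¹: X = P⁻¹N.
det P = -6; the adjugate gives P⁻¹ = [[4/3, -2/3, -1], [1/6, 1/6, 1/2], [-1/2, 1/2, 1/2]].
X = P⁻¹N = [[4/3, -2/3, -1], [1/6, 1/6, 1/2], [-1/2, 1/2, 1/2]] · [[-6], [0], [-6]] = [[-2], [-4], [0]].

X = [[-2], [-4], [0]]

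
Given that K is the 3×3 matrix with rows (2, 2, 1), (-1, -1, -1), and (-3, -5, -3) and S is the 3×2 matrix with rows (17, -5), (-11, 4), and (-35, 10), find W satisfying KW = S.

W = [[5, -2], [1, 1], [5, -3]]

K is on the left of W, so left-multiply by K⁻¹: W = K⁻¹S.
det K = -2, so K⁻¹ = [[1, -1/2, 1/2], [0, 3/2, -1/2], [-1, -2, 0]].
W = K⁻¹S = [[1, -1/2, 1/2], [0, 3/2, -1/2], [-1, -2, 0]] · [[17, -5], [-11, 4], [-35, 10]] = [[5, -2], [1, 1], [5, -3]].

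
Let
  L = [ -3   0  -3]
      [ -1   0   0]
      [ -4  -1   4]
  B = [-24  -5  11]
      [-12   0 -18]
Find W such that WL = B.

Right-multiplying both sides by L⁻¹ gives W = BL⁻¹.
det L = -3; the adjugate gives L⁻¹ = [[0, -1, 0], [-4/3, 8, -1], [-1/3, 1, 0]].
W = BL⁻¹ = [[-24, -5, 11], [-12, 0, -18]] · [[0, -1, 0], [-4/3, 8, -1], [-1/3, 1, 0]] = [[3, -5, 5], [6, -6, 0]].

W = [[3, -5, 5], [6, -6, 0]]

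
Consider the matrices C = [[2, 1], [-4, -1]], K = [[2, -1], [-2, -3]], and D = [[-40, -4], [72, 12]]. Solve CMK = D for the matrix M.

M = [[-5, 3], [-4, 0]]

Isolating M: multiply by C⁻¹ from the left and K⁻¹ from the right, so M = C⁻¹DK⁻¹.
det C = 2, so C⁻¹ = [[-1/2, -1/2], [2, 1]].
det K = -8; the adjugate gives K⁻¹ = [[3/8, -1/8], [-1/4, -1/4]].
C⁻¹D = [[-16, -4], [-8, 4]].
M = (C⁻¹D)K⁻¹ = [[-5, 3], [-4, 0]].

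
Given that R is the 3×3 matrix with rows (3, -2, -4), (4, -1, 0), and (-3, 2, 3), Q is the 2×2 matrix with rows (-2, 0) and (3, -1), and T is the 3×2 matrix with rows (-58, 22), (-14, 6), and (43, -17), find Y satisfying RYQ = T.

Left-multiply by R⁻¹ and right-multiply by Q⁻¹: Y = R⁻¹TQ⁻¹.
R has determinant -5; R⁻¹ = [[3/5, 2/5, 4/5], [12/5, 3/5, 16/5], [-1, 0, -1]].
Q has determinant 2; Q⁻¹ = [[-1/2, 0], [-3/2, -1]].
R⁻¹T = [[-6, 2], [-10, 2], [15, -5]].
Y = (R⁻¹T)Q⁻¹ = [[0, -2], [2, -2], [0, 5]].

Y = [[0, -2], [2, -2], [0, 5]]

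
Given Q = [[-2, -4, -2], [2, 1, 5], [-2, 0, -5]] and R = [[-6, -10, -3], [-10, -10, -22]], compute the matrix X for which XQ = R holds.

X = [[4, 6, 5], [1, -6, -2]]

Since Q sits to the right of X, X = RQ⁻¹.
det Q = 6, so Q⁻¹ = [[-5/6, -10/3, -3], [0, 1, 1], [1/3, 4/3, 1]].
X = RQ⁻¹ = [[-6, -10, -3], [-10, -10, -22]] · [[-5/6, -10/3, -3], [0, 1, 1], [1/3, 4/3, 1]] = [[4, 6, 5], [1, -6, -2]].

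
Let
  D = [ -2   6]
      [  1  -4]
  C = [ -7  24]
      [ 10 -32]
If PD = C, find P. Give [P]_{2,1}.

-4

Right-multiplying both sides by D⁻¹ gives P = CD⁻¹.
det D = 2; the adjugate gives D⁻¹ = [[-2, -3], [-1/2, -1]].
P = CD⁻¹ = [[-7, 24], [10, -32]] · [[-2, -3], [-1/2, -1]] = [[2, -3], [-4, 2]].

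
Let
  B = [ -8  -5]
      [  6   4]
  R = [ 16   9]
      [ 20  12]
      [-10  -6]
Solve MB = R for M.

M = [[-5, -4], [-4, -2], [2, 1]]

Right-multiplying both sides by B⁻¹ gives M = RB⁻¹.
B has determinant -2; B⁻¹ = [[-2, -5/2], [3, 4]].
M = RB⁻¹ = [[16, 9], [20, 12], [-10, -6]] · [[-2, -5/2], [3, 4]] = [[-5, -4], [-4, -2], [2, 1]].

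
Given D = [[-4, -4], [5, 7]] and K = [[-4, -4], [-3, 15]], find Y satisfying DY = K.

Y = [[5, -4], [-4, 5]]

Left-multiplying both sides by D⁻¹ gives Y = D⁻¹K.
det D = -8, so D⁻¹ = [[-7/8, -1/2], [5/8, 1/2]].
Y = D⁻¹K = [[-7/8, -1/2], [5/8, 1/2]] · [[-4, -4], [-3, 15]] = [[5, -4], [-4, 5]].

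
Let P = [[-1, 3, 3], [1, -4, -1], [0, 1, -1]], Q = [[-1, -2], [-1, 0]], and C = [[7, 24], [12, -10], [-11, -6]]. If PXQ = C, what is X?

X = [[-3, -5], [-1, 4], [-4, -4]]

X = P⁻¹CQ⁻¹ (apply P⁻¹ on the left and Q⁻¹ on the right).
det P = 1; the adjugate gives P⁻¹ = [[5, 6, 9], [1, 1, 2], [1, 1, 1]].
Q has determinant -2; Q⁻¹ = [[0, -1], [-1/2, 1/2]].
P⁻¹C = [[8, 6], [-3, 2], [8, 8]].
X = (P⁻¹C)Q⁻¹ = [[-3, -5], [-1, 4], [-4, -4]].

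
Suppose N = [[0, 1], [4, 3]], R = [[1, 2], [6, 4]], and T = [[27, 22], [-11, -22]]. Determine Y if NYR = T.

Left-multiply by N⁻¹ and right-multiply by R⁻¹: Y = N⁻¹TR⁻¹.
N has determinant -4; N⁻¹ = [[-3/4, 1/4], [1, 0]].
det R = -8, so R⁻¹ = [[-1/2, 1/4], [3/4, -1/8]].
N⁻¹T = [[-23, -22], [27, 22]].
Y = (N⁻¹T)R⁻¹ = [[-5, -3], [3, 4]].

Y = [[-5, -3], [3, 4]]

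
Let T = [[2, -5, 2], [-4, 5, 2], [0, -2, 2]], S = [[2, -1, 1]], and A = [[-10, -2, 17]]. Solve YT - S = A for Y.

YT = A + S = [[-8, -3, 18]].
Right-multiplying both sides by T⁻¹ gives Y = (A + S)T⁻¹.
T has determinant 4; T⁻¹ = [[7/2, 3/2, -5], [2, 1, -3], [2, 1, -5/2]].
Y = (A + S)T⁻¹ = [[2, 3, 4]].

Y = [[2, 3, 4]]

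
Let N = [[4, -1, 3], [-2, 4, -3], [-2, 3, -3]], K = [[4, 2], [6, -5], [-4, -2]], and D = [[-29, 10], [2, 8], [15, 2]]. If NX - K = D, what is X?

X = [[-4, 3], [-3, 3], [-4, 1]]

NX = D + K = [[-25, 12], [8, 3], [11, 0]].
Since N multiplies X on the left, X = N⁻¹(D + K).
N has determinant -6; N⁻¹ = [[1/2, -1, 3/2], [0, 1, -1], [-1/3, 5/3, -7/3]].
X = N⁻¹(D + K) = [[-4, 3], [-3, 3], [-4, 1]].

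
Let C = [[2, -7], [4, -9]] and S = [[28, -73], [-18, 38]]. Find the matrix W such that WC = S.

C is on the right of W, so right-multiply by C⁻¹: W = SC⁻¹.
det C = 10, so C⁻¹ = [[-9/10, 7/10], [-2/5, 1/5]].
W = SC⁻¹ = [[28, -73], [-18, 38]] · [[-9/10, 7/10], [-2/5, 1/5]] = [[4, 5], [1, -5]].

W = [[4, 5], [1, -5]]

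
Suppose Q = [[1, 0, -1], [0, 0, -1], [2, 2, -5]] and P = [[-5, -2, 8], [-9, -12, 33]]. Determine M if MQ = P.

M = [[-3, 0, -1], [3, -6, -6]]

Right-multiplying both sides by Q⁻¹ gives M = PQ⁻¹.
det Q = 2, so Q⁻¹ = [[1, -1, 0], [-1, -3/2, 1/2], [0, -1, 0]].
M = PQ⁻¹ = [[-5, -2, 8], [-9, -12, 33]] · [[1, -1, 0], [-1, -3/2, 1/2], [0, -1, 0]] = [[-3, 0, -1], [3, -6, -6]].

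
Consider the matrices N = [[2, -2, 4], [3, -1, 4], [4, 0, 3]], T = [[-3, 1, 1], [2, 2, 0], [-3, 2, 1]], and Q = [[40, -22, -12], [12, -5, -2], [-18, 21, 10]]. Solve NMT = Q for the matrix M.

Isolating M: multiply by N⁻¹ from the left and T⁻¹ from the right, so M = N⁻¹QT⁻¹.
det N = -4, so N⁻¹ = [[3/4, -3/2, 1], [-7/4, 5/2, -1], [-1, 2, -1]].
T has determinant 2; T⁻¹ = [[1, 1/2, -1], [-1, 0, 1], [5, 3/2, -4]].
N⁻¹Q = [[-6, 12, 4], [-22, 5, 6], [2, -9, -2]].
M = (N⁻¹Q)T⁻¹ = [[2, 3, 2], [3, -2, 3], [1, -2, -3]].

M = [[2, 3, 2], [3, -2, 3], [1, -2, -3]]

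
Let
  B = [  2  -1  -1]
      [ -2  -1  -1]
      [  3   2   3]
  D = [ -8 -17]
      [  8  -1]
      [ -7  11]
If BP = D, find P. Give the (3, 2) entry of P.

B is on the left of P, so left-multiply by B⁻¹: P = B⁻¹D.
B has determinant -4; B⁻¹ = [[1/4, -1/4, 0], [-3/4, -9/4, -1], [1/4, 7/4, 1]].
P = B⁻¹D = [[1/4, -1/4, 0], [-3/4, -9/4, -1], [1/4, 7/4, 1]] · [[-8, -17], [8, -1], [-7, 11]] = [[-4, -4], [-5, 4], [5, 5]].

5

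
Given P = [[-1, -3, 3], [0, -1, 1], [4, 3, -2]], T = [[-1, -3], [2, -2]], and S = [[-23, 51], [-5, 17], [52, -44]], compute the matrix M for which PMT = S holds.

Left-multiply by P⁻¹ and right-multiply by T⁻¹: M = P⁻¹ST⁻¹.
det P = 1; the adjugate gives P⁻¹ = [[-1, 3, 0], [4, -10, 1], [4, -9, 1]].
det T = 8; the adjugate gives T⁻¹ = [[-1/4, 3/8], [-1/4, -1/8]].
P⁻¹S = [[8, 0], [10, -10], [5, 7]].
M = (P⁻¹S)T⁻¹ = [[-2, 3], [0, 5], [-3, 1]].

M = [[-2, 3], [0, 5], [-3, 1]]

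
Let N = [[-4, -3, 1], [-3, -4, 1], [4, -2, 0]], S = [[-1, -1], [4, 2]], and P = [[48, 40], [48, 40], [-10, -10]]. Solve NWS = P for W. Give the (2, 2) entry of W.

0

Isolating W: multiply by N⁻¹ from the left and S⁻¹ from the right, so W = N⁻¹PS⁻¹.
det N = 2, so N⁻¹ = [[1, -1, 1/2], [2, -2, 1/2], [11, -10, 7/2]].
det S = 2; the adjugate gives S⁻¹ = [[1, 1/2], [-2, -1/2]].
N⁻¹P = [[-5, -5], [-5, -5], [13, 5]].
W = (N⁻¹P)S⁻¹ = [[5, 0], [5, 0], [3, 4]].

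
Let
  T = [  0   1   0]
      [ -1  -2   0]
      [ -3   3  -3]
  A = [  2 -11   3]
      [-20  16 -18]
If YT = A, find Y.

Y = [[-6, 1, -1], [2, 2, 6]]

Since T sits to the right of Y, Y = AT⁻¹.
det T = -3, so T⁻¹ = [[-2, -1, 0], [1, 0, 0], [3, 1, -1/3]].
Y = AT⁻¹ = [[2, -11, 3], [-20, 16, -18]] · [[-2, -1, 0], [1, 0, 0], [3, 1, -1/3]] = [[-6, 1, -1], [2, 2, 6]].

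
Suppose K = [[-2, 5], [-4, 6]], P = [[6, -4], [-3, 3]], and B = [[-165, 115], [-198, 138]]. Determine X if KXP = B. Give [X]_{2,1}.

Left-multiply by K⁻¹ and right-multiply by P⁻¹: X = K⁻¹BP⁻¹.
det K = 8, so K⁻¹ = [[3/4, -5/8], [1/2, -1/4]].
P has determinant 6; P⁻¹ = [[1/2, 2/3], [1/2, 1]].
K⁻¹B = [[0, 0], [-33, 23]].
X = (K⁻¹B)P⁻¹ = [[0, 0], [-5, 1]].

-5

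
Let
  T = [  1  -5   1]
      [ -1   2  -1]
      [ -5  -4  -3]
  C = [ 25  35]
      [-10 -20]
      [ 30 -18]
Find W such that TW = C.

Since T multiplies W on the left, W = T⁻¹C.
det T = -6, so T⁻¹ = [[5/3, 19/6, -1/2], [-1/3, -1/3, 0], [-7/3, -29/6, 1/2]].
W = T⁻¹C = [[5/3, 19/6, -1/2], [-1/3, -1/3, 0], [-7/3, -29/6, 1/2]] · [[25, 35], [-10, -20], [30, -18]] = [[-5, 4], [-5, -5], [5, 6]].

W = [[-5, 4], [-5, -5], [5, 6]]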